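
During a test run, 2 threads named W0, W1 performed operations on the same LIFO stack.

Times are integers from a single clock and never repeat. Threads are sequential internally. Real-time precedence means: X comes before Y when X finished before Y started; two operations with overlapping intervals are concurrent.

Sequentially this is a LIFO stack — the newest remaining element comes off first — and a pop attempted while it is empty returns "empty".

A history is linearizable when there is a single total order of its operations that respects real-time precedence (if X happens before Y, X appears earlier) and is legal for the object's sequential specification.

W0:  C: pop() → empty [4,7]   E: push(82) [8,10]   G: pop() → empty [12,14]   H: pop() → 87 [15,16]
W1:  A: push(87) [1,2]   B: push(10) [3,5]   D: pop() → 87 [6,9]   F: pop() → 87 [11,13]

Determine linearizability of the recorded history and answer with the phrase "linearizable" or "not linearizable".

cut after 6 events: linearizable; cut after 7 events (C responds, time 7): not linearizable
2 orders of the 3 completed LIFO stack ops respect real time; none is legal
completion choices over the 1 pending operation (D) were checked; none helps
for example A, B, C (pending dropped) fails at step 3: C pop() → empty is not legal there
for example A, C, B (pending dropped) fails at step 2: C pop() → empty is not legal there

not linearizable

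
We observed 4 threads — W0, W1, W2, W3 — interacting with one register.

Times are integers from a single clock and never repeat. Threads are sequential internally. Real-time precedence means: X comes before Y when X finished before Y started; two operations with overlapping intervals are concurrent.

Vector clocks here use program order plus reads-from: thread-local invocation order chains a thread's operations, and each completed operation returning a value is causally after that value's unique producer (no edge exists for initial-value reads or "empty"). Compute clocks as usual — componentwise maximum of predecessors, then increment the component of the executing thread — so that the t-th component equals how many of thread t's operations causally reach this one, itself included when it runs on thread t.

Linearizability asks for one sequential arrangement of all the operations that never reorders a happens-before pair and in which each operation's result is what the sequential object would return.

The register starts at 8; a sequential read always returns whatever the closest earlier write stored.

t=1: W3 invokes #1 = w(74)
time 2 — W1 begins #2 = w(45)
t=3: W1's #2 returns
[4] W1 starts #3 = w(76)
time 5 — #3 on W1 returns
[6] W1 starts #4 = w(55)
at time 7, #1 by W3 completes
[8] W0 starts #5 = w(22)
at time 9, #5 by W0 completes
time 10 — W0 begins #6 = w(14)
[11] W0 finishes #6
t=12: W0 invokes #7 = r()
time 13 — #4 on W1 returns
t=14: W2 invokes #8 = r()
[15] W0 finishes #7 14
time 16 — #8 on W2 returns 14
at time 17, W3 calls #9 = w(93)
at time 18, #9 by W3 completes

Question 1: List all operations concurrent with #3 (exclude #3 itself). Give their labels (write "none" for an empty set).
concurrent with #3 ([4,5]): every op whose interval crosses 4..5
#1 [1,7]: concurrent
#2 [2,3]: before
#4 [6,13]: after
#5 [8,9]: after
#6 [10,11]: after
#7 [12,15]: after
#8 [14,16]: after
#9 [17,18]: after

#1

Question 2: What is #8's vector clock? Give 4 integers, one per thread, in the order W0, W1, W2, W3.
#1 (invocation 1): nothing precedes it; W3's component alone gives (0, 0, 0, 1)
#2 (invocation 2): nothing precedes it; W1's component alone gives (0, 1, 0, 0)
#5 (invocation 8): nothing precedes it; W0's component alone gives (1, 0, 0, 0)
#9 (invocation 17): componentwise max over VC(#1)=(0, 0, 0, 1), +1 at W3, giving (0, 0, 0, 2)
#3 (invocation 4): componentwise max over VC(#2)=(0, 1, 0, 0), +1 at W1, giving (0, 2, 0, 0)
#6 (invocation 10): componentwise max over VC(#5)=(1, 0, 0, 0), +1 at W0, giving (2, 0, 0, 0)
#4 (invocation 6): componentwise max over VC(#3)=(0, 2, 0, 0), +1 at W1, giving (0, 3, 0, 0)
#8 (invocation 14): componentwise max over VC(#6)=(2, 0, 0, 0), +1 at W2, giving (2, 0, 1, 0)
#7 (invocation 12): componentwise max over VC(#6)=(2, 0, 0, 0), +1 at W0, giving (3, 0, 0, 0)
target: VC(#8) = (2, 0, 1, 0)

(2, 0, 1, 0)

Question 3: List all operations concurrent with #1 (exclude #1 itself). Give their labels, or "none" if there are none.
#1 spans [1,7]; an op avoiding the whole window 1..7 is ordered, any other is concurrent
#2 [2,3]: concurrent
#3 [4,5]: concurrent
#4 [6,13]: concurrent
#5 [8,9]: after
#6 [10,11]: after
#7 [12,15]: after
#8 [14,16]: after
#9 [17,18]: after

#2, #3, #4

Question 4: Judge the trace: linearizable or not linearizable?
a witness: #1, #2, #3, #4, #5, #6, #7, #8, #9
after step 1 (#1 w(74)): value 74
after step 2 (#2 w(45)): value 45
after step 3 (#3 w(76)): value 76
after step 4 (#4 w(55)): value 55
after step 5 (#5 w(22)): value 22
after step 6 (#6 w(14)): value 14
after step 7 (#7 r() → 14): value 14
after step 8 (#8 r() → 14): value 14
after step 9 (#9 w(93)): value 93

linearizable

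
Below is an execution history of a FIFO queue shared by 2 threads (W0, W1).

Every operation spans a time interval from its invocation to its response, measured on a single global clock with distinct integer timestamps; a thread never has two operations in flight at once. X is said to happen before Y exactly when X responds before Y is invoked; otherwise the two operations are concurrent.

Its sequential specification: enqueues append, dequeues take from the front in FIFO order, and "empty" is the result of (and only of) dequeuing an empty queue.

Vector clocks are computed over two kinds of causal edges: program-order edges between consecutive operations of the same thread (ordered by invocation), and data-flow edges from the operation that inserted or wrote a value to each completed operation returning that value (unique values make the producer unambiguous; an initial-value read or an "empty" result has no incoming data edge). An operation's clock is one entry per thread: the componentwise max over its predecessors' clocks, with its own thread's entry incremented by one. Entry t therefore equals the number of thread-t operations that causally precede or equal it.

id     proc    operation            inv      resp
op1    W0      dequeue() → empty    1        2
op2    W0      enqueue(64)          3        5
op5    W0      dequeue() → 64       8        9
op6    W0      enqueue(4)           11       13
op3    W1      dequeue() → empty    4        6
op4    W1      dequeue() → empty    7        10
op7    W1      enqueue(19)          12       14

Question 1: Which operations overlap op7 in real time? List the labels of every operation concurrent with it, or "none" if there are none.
op6

op7 spans [12,14]; an op avoiding the whole window 12..14 is ordered, any other is concurrent
op1 [1,2]: before
op2 [3,5]: before
op3 [4,6]: before
op4 [7,10]: before
op5 [8,9]: before
op6 [11,13]: concurrent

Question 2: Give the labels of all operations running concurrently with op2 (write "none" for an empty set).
op3

concurrent with op2 ([3,5]): every op whose interval crosses 3..5
op1 [1,2]: before
op3 [4,6]: concurrent
op4 [7,10]: after
op5 [8,9]: after
op6 [11,13]: after
op7 [12,14]: after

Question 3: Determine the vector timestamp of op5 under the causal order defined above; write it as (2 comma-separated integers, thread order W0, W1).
(3, 0)

op3, invoked 4, has no incoming edges; only W1's bump applies → (0, 1)
op1, invoked 1, has no incoming edges; only W0's bump applies → (1, 0)
from VC(op3)=(0, 1), op4 (invoked 7) maxes components and bumps W1 → (0, 2)
from VC(op1)=(1, 0), op2 (invoked 3) maxes components and bumps W0 → (2, 0)
from VC(op4)=(0, 2), op7 (invoked 12) maxes components and bumps W1 → (0, 3)
from VC(op2)=(2, 0), op5 (invoked 8) maxes components and bumps W0 → (3, 0)
from VC(op5)=(3, 0), op6 (invoked 11) maxes components and bumps W0 → (4, 0)
target: VC(op5) = (3, 0)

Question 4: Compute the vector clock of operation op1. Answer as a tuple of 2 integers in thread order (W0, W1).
(1, 0)

VC(op3, invoked at 4): no causal predecessors; +1 on W1 → (0, 1)
VC(op1, invoked at 1): no causal predecessors; +1 on W0 → (1, 0)
invoked at 7, op4 merges VC(op3)=(0, 1) and bumps W1's slot → (0, 2)
invoked at 3, op2 merges VC(op1)=(1, 0) and bumps W0's slot → (2, 0)
invoked at 12, op7 merges VC(op4)=(0, 2) and bumps W1's slot → (0, 3)
invoked at 8, op5 merges VC(op2)=(2, 0) and bumps W0's slot → (3, 0)
invoked at 11, op6 merges VC(op5)=(3, 0) and bumps W0's slot → (4, 0)
target: VC(op1) = (1, 0)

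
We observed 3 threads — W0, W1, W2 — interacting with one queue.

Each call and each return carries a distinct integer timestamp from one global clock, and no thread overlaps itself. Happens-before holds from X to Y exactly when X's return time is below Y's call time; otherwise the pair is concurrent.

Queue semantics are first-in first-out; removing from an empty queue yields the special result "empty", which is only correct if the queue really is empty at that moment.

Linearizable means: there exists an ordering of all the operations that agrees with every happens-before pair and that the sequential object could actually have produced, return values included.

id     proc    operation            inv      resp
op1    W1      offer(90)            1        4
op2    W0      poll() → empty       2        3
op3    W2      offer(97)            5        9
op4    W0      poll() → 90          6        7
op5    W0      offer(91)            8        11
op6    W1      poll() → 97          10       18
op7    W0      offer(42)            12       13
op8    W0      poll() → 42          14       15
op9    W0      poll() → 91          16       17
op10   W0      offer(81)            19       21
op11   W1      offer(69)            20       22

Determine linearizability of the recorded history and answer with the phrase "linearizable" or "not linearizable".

through event 14 a valid linearization exists; event 15 (op8 responding at time 15) ends that
every one of the 6 real-time-consistent orders over 7 completed queue ops fails the sequential spec
include/drop combinations of the 1 pending operation (op6) were all tried; none helps
for example op1, op2, op3, op4, op5, op7, op8 (pending dropped) fails at step 2: op2 poll() → empty is not legal there
for example op1, op2, op4, op3, op5, op7, op8 (pending dropped) fails at step 2: op2 poll() → empty is not legal there

not linearizable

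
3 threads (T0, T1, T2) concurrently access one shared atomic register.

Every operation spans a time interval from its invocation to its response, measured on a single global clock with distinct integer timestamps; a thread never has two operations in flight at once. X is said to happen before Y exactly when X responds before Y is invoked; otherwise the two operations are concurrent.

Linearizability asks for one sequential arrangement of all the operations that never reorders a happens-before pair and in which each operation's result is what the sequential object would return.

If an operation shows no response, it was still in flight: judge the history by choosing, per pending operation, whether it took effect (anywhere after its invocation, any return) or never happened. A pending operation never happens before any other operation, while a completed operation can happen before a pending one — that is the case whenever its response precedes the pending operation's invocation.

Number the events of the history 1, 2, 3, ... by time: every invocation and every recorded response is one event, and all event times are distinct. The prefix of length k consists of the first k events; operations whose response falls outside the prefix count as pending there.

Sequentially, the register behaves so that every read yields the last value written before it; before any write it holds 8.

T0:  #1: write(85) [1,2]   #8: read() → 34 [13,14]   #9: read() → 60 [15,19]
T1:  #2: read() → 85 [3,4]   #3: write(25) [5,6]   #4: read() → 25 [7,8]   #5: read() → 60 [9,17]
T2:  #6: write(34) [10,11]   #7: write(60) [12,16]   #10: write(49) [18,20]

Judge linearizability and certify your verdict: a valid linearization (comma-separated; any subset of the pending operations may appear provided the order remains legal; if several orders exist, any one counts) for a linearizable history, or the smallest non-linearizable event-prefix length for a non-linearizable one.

1. #1 write(85), leaving value 85
2. #2 read() → 85, leaving value 85
3. #3 write(25), leaving value 25
4. #4 read() → 25, leaving value 25
5. #6 write(34), leaving value 34
6. #8 read() → 34, leaving value 34
7. #7 write(60), leaving value 60
8. #5 read() → 60, leaving value 60
9. #9 read() → 60, leaving value 60
10. #10 write(49), leaving value 49

linearizable — witness: #1, #2, #3, #4, #6, #8, #7, #5, #9, #10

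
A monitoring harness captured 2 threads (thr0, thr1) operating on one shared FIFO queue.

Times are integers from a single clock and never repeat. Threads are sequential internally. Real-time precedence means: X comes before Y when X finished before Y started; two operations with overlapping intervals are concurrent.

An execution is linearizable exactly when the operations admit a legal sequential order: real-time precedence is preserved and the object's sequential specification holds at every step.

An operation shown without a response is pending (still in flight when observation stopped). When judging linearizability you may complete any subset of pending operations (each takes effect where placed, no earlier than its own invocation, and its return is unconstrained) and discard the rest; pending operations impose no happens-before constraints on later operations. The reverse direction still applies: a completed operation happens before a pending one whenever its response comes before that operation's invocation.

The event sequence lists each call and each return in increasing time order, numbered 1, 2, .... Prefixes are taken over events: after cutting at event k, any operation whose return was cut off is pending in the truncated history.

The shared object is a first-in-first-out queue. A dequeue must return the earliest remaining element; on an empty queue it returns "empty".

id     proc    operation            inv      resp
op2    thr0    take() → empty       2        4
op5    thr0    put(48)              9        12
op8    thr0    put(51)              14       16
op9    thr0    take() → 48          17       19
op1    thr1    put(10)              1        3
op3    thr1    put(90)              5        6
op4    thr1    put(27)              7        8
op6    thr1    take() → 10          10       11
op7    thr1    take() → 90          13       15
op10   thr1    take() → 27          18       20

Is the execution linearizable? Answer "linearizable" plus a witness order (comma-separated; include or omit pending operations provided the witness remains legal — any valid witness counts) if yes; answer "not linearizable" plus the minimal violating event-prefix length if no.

step 1: op2 take() → empty — queue <>
step 2: op1 put(10) — queue <10>
step 3: op3 put(90) — queue <10,90>
step 4: op4 put(27) — queue <10,90,27>
step 5: op5 put(48) — queue <10,90,27,48>
step 6: op6 take() → 10 — queue <90,27,48>
step 7: op7 take() → 90 — queue <27,48>
step 8: op8 put(51) — queue <27,48,51>
step 9: op10 take() → 27 — queue <48,51>
step 10: op9 take() → 48 — queue <51>

linearizable — witness: op2, op1, op3, op4, op5, op6, op7, op8, op10, op9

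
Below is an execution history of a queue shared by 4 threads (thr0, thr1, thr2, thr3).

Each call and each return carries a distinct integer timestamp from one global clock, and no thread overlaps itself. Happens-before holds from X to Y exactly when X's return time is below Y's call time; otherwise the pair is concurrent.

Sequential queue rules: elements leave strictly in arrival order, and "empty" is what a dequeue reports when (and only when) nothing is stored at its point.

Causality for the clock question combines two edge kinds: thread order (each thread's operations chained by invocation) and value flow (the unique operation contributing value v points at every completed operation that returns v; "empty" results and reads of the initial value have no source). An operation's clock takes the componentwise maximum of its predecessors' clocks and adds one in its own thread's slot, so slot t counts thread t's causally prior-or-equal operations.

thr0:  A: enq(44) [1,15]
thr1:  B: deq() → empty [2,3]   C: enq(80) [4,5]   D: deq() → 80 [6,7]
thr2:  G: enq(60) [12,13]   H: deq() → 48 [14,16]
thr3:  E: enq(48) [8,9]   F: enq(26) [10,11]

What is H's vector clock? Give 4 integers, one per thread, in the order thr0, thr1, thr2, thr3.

VC(E, invoked at 8): no causal predecessors; +1 on thr3 → (0, 0, 0, 1)
VC(G, invoked at 12): no causal predecessors; +1 on thr2 → (0, 0, 1, 0)
VC(B, invoked at 2): no causal predecessors; +1 on thr1 → (0, 1, 0, 0)
VC(A, invoked at 1): no causal predecessors; +1 on thr0 → (1, 0, 0, 0)
from VC(E)=(0, 0, 0, 1), F (invoked 10) maxes components and bumps thr3 → (0, 0, 0, 2)
from VC(B)=(0, 1, 0, 0), C (invoked 4) maxes components and bumps thr1 → (0, 2, 0, 0)
from VC(E)=(0, 0, 0, 1), VC(G)=(0, 0, 1, 0), H (invoked 14) maxes components and bumps thr2 → (0, 0, 2, 1)
from VC(C)=(0, 2, 0, 0), D (invoked 6) maxes components and bumps thr1 → (0, 3, 0, 0)
target: VC(H) = (0, 0, 2, 1)

(0, 0, 2, 1)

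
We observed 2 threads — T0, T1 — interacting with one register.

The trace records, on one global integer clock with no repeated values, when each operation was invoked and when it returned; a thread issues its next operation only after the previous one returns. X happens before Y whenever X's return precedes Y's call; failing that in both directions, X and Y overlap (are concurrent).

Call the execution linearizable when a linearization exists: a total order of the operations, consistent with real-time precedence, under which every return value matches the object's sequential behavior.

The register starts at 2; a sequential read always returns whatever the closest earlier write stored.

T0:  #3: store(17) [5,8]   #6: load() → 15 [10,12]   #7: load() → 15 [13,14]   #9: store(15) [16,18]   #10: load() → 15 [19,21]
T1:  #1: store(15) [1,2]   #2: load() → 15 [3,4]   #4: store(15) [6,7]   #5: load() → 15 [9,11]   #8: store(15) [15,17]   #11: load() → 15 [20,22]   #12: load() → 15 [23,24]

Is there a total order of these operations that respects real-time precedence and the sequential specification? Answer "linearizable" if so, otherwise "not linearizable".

one valid linearization: #1, #2, #3, #4, #5, #6, #7, #8, #9, #10, #11, #12
after step 1 (#1 store(15)): value 15
after step 2 (#2 load() → 15): value 15
after step 3 (#3 store(17)): value 17
after step 4 (#4 store(15)): value 15
after step 5 (#5 load() → 15): value 15
after step 6 (#6 load() → 15): value 15
after step 7 (#7 load() → 15): value 15
after step 8 (#8 store(15)): value 15
after step 9 (#9 store(15)): value 15
after step 10 (#10 load() → 15): value 15
after step 11 (#11 load() → 15): value 15
after step 12 (#12 load() → 15): value 15

linearizable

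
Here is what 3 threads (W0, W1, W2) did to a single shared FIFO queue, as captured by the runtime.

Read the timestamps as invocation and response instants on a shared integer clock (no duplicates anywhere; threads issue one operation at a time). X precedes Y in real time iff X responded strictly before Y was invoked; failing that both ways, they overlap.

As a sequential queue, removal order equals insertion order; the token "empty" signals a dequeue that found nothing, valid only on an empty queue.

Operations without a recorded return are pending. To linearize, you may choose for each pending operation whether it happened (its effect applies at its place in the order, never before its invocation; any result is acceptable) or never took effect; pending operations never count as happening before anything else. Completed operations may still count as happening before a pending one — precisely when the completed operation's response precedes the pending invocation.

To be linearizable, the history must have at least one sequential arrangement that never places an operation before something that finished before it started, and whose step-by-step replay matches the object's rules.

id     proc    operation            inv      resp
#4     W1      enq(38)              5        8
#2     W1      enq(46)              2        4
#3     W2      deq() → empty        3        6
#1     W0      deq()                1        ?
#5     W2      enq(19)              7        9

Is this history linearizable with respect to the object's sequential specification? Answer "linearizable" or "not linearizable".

one valid linearization: #1, #3, #2, #4, #5
after step 1 (#1 deq() (pending, included)): queue <>
after step 2 (#3 deq() → empty): queue <>
after step 3 (#2 enq(46)): queue <46>
after step 4 (#4 enq(38)): queue <46,38>
after step 5 (#5 enq(19)): queue <46,38,19>

linearizable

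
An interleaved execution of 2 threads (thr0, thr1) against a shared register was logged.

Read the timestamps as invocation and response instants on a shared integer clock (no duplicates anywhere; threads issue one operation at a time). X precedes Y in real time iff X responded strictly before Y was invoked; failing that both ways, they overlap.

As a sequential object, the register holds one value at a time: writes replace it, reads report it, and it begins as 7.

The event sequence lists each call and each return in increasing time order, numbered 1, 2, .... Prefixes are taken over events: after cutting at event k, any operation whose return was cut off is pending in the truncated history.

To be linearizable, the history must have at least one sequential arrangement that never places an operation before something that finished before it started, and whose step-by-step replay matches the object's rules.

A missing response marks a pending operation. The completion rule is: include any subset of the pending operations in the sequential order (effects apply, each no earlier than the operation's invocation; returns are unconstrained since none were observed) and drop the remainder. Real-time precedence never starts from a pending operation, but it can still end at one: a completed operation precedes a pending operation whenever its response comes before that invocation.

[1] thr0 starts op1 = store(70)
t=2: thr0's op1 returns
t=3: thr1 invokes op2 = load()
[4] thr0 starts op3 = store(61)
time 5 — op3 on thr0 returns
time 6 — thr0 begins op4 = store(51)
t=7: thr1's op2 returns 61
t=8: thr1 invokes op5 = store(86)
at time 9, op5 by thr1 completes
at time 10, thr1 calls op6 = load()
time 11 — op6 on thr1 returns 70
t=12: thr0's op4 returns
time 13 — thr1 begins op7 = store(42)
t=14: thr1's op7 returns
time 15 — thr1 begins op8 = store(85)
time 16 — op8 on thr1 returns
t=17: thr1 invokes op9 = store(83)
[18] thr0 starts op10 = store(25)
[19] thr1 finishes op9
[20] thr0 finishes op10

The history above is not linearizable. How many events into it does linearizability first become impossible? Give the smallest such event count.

11

a valid linearization of events 1..10 exists, for instance op1, op3, op2, op4, op5:
after step 1 (op1 store(70)): value 70
after step 2 (op3 store(61)): value 61
after step 3 (op2 load() → 61): value 61
after step 4 (op4 store(51) (pending, included)): value 51
after step 5 (op5 store(86)): value 86
event 11 — op6's response, time 11 — after it, nothing linearizes
no escape via the 1 pending operation (op4): every completion choice fails
take op1, op2, op3, op5, op6 (pending dropped): step 2 already fails, because op2 load() → 61 cannot occur there
take op1, op3, op2, op5, op6 (pending dropped): step 5 already fails, because op6 load() → 70 cannot occur there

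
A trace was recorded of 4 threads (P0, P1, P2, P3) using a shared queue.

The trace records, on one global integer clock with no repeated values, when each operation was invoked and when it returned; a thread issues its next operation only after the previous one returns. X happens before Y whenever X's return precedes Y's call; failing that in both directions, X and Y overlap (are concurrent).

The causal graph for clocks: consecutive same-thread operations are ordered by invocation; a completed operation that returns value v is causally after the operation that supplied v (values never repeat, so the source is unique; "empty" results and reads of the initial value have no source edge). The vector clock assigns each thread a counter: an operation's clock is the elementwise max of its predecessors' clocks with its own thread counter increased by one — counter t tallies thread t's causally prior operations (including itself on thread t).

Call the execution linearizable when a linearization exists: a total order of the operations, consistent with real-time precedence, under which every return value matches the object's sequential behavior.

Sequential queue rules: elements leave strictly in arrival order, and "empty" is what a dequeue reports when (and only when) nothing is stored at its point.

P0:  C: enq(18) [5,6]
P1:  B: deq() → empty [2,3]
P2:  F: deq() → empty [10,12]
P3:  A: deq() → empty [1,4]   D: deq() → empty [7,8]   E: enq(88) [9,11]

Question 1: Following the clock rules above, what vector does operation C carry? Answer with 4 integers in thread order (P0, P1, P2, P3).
Answer: (1, 0, 0, 0)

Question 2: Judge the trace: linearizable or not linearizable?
cut after 7 events: linearizable; cut after 8 events (D responds, time 8): not linearizable
real-time-consistent orders of the 4 completed operations: 2 — all fail the queue replay
sample order A, B, C, D stalls at step 4 — D deq() → empty has no legal effect
sample order B, A, C, D stalls at step 4 — D deq() → empty has no legal effect

not linearizable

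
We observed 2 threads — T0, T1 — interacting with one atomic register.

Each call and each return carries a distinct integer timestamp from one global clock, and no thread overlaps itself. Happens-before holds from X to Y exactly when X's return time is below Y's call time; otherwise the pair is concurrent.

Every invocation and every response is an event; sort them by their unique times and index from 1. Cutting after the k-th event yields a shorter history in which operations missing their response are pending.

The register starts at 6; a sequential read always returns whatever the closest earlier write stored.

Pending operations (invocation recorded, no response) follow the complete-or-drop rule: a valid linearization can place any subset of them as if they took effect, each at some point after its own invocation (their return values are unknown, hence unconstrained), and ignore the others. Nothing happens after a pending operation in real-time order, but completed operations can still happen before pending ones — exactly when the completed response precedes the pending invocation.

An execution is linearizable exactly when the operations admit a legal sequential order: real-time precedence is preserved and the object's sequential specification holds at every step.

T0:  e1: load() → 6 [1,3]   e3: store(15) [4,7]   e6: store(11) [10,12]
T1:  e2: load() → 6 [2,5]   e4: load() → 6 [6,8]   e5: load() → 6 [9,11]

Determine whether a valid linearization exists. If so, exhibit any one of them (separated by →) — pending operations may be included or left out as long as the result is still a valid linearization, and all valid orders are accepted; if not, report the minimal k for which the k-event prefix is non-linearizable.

not linearizable — minimal violating prefix: 11 events

cut after 10 events: linearizable; cut after 11 events (e5 responds, time 11): not linearizable
every one of the 5 real-time-consistent orders over 5 completed atomic register ops fails the sequential spec
no escape via the 1 pending operation (e6): every completion choice fails
sample order e1, e2, e3, e4, e5 (pending dropped) stalls at step 4 — e4 load() → 6 has no legal effect
sample order e1, e2, e4, e3, e5 (pending dropped) stalls at step 5 — e5 load() → 6 has no legal effect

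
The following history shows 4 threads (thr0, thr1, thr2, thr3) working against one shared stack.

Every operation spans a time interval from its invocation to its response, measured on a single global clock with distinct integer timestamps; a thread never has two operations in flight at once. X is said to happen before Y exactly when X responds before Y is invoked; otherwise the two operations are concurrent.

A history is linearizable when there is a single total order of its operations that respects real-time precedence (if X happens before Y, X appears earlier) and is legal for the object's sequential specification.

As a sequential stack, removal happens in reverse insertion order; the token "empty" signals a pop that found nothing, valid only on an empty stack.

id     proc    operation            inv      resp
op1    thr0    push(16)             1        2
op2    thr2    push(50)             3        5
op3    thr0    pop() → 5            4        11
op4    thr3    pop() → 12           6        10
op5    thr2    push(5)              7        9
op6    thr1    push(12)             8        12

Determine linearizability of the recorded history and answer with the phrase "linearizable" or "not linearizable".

linearizable

a witness: op1, op2, op5, op3, op6, op4
1. op1 push(16), leaving stack <16>
2. op2 push(50), leaving stack <16,50>
3. op5 push(5), leaving stack <16,50,5>
4. op3 pop() → 5, leaving stack <16,50>
5. op6 push(12), leaving stack <16,50,12>
6. op4 pop() → 12, leaving stack <16,50>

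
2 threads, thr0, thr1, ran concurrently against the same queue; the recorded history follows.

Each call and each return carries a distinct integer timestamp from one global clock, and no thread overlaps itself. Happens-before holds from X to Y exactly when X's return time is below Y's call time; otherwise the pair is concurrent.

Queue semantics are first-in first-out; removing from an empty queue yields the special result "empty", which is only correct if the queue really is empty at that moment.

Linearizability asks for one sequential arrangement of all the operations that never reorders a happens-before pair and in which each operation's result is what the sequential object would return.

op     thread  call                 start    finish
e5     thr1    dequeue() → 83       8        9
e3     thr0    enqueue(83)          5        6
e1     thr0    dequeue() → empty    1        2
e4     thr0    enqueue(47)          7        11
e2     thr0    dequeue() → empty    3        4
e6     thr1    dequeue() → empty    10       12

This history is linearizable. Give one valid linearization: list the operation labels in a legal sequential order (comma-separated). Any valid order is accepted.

step 1: e1 dequeue() → empty — queue <>
step 2: e2 dequeue() → empty — queue <>
step 3: e3 enqueue(83) — queue <83>
step 4: e5 dequeue() → 83 — queue <>
step 5: e6 dequeue() → empty — queue <>
step 6: e4 enqueue(47) — queue <47>

e1, e2, e3, e5, e6, e4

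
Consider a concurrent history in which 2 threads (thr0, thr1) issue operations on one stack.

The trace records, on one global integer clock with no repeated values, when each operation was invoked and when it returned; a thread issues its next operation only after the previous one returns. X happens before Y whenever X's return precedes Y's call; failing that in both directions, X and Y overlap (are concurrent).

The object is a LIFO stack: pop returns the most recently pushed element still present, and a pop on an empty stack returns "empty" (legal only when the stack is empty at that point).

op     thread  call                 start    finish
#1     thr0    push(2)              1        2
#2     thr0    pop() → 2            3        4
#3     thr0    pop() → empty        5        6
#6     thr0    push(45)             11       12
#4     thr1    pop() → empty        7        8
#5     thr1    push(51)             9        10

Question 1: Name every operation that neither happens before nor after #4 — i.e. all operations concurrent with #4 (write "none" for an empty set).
#4 runs from 7 to 8; window-overlapping ops are concurrent
#1 [1,2]: before
#2 [3,4]: before
#3 [5,6]: before
#5 [9,10]: after
#6 [11,12]: after

none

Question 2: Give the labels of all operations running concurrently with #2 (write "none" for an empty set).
concurrent with #2 ([3,4]): every op whose interval crosses 3..4
#1 [1,2]: before
#3 [5,6]: after
#4 [7,8]: after
#5 [9,10]: after
#6 [11,12]: after

none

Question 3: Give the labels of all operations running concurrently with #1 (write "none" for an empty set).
#1 spans [1,2]: anything still running between times 1 and 2 counts as concurrent
#2 [3,4]: after
#3 [5,6]: after
#4 [7,8]: after
#5 [9,10]: after
#6 [11,12]: after

none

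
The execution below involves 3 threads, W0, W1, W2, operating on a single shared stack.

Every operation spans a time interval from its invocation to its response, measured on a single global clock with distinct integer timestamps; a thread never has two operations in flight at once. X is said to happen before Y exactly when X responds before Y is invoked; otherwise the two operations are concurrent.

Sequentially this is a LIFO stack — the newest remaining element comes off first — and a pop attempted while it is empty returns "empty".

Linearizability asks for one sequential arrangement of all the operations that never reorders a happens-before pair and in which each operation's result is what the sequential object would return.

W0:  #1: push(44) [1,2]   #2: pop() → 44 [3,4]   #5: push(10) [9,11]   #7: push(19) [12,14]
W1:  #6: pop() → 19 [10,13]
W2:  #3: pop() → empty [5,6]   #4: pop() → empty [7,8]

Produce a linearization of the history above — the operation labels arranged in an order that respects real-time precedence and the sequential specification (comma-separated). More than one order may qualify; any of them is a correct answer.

#1, #2, #3, #4, #5, #7, #6

step 1: #1 push(44) — stack <44>
step 2: #2 pop() → 44 — stack <>
step 3: #3 pop() → empty — stack <>
step 4: #4 pop() → empty — stack <>
step 5: #5 push(10) — stack <10>
step 6: #7 push(19) — stack <10,19>
step 7: #6 pop() → 19 — stack <10>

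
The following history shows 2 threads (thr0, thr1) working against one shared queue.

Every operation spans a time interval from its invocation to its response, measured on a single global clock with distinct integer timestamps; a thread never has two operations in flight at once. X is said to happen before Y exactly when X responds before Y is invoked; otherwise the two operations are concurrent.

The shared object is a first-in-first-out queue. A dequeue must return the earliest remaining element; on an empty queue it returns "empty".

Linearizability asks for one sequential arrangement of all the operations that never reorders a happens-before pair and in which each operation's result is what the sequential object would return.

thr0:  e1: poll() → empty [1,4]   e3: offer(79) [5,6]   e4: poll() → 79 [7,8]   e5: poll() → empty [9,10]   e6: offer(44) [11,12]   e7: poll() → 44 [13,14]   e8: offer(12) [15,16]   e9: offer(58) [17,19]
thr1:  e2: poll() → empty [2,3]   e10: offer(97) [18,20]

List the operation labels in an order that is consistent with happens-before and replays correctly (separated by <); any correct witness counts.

step 1: e1 poll() → empty — queue <>
step 2: e2 poll() → empty — queue <>
step 3: e3 offer(79) — queue <79>
step 4: e4 poll() → 79 — queue <>
step 5: e5 poll() → empty — queue <>
step 6: e6 offer(44) — queue <44>
step 7: e7 poll() → 44 — queue <>
step 8: e8 offer(12) — queue <12>
step 9: e9 offer(58) — queue <12,58>
step 10: e10 offer(97) — queue <12,58,97>

e1 < e2 < e3 < e4 < e5 < e6 < e7 < e8 < e9 < e10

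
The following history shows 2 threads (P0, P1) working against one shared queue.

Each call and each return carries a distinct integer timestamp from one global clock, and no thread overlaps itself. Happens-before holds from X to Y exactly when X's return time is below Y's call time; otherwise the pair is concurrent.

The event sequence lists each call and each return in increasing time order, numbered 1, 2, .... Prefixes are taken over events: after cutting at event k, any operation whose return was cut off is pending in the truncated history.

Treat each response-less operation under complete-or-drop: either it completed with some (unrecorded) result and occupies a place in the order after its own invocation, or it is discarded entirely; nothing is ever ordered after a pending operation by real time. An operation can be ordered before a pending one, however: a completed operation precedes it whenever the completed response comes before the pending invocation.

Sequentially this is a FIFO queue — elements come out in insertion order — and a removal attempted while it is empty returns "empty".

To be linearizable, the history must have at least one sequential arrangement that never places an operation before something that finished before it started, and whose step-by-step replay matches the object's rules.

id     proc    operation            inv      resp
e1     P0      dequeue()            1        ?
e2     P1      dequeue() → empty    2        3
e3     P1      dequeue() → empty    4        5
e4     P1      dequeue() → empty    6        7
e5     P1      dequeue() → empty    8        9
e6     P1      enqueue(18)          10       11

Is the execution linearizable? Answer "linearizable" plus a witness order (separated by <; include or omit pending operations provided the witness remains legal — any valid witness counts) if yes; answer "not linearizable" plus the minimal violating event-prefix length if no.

linearizable — witness: e1 < e2 < e3 < e4 < e5 < e6

1. e1 dequeue() (pending, included), leaving queue <>
2. e2 dequeue() → empty, leaving queue <>
3. e3 dequeue() → empty, leaving queue <>
4. e4 dequeue() → empty, leaving queue <>
5. e5 dequeue() → empty, leaving queue <>
6. e6 enqueue(18), leaving queue <18>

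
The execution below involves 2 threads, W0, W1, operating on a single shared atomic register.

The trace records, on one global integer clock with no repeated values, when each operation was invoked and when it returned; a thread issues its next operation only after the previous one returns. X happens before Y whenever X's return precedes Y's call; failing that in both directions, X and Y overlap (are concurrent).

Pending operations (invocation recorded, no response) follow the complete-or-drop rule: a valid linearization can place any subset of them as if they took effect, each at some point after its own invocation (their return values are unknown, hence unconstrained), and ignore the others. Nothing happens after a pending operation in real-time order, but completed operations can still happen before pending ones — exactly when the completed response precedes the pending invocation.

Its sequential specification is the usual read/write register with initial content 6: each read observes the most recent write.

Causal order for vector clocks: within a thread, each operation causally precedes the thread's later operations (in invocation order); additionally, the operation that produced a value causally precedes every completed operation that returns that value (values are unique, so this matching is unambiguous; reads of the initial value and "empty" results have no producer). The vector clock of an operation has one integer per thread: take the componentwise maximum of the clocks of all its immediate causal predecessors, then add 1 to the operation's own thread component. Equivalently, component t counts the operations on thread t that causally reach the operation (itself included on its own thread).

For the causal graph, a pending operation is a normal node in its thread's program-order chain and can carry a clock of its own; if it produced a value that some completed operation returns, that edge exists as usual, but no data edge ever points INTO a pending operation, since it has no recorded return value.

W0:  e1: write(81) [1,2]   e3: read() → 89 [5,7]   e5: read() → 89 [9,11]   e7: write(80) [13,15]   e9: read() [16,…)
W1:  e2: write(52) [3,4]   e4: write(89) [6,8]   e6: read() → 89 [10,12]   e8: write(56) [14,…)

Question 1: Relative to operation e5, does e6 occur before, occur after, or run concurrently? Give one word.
concurrent

e6 spans [10,12], e5 spans [9,11]
the intervals overlap in both directions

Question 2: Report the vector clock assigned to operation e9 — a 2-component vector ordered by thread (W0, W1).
(5, 2)

e2, invoked 3, has no incoming edges; only W1's bump applies → (0, 1)
e1, invoked 1, has no incoming edges; only W0's bump applies → (1, 0)
VC(e4, invoked at 6): max of VC(e2)=(0, 1), then +1 on thread W1 → (0, 2)
VC(e6, invoked at 10): max of VC(e4)=(0, 2), then +1 on thread W1 → (0, 3)
VC(e8, invoked at 14): max of VC(e6)=(0, 3), then +1 on thread W1 → (0, 4)
VC(e3, invoked at 5): max of VC(e1)=(1, 0), VC(e4)=(0, 2), then +1 on thread W0 → (2, 2)
VC(e5, invoked at 9): max of VC(e3)=(2, 2), VC(e4)=(0, 2), then +1 on thread W0 → (3, 2)
VC(e7, invoked at 13): max of VC(e5)=(3, 2), then +1 on thread W0 → (4, 2)
VC(e9, invoked at 16): max of VC(e7)=(4, 2), then +1 on thread W0 → (5, 2)
target: VC(e9) = (5, 2)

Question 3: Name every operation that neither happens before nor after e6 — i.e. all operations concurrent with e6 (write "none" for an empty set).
e5

e6 spans [10,12]: anything still running between times 10 and 12 counts as concurrent
e1 [1,2]: before
e2 [3,4]: before
e3 [5,7]: before
e4 [6,8]: before
e5 [9,11]: concurrent
e7 [13,15]: after
e8 [14,…): after
e9 [16,…): after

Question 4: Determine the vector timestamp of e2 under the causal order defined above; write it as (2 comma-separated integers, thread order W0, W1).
(0, 1)

root op e2, invoked 3: fresh clock plus W1's own tick → (0, 1)
root op e1, invoked 1: fresh clock plus W0's own tick → (1, 0)
merge at e4 (invoked 6): VC(e2)=(0, 1), own-thread bump on W1 → (0, 2)
merge at e6 (invoked 10): VC(e4)=(0, 2), own-thread bump on W1 → (0, 3)
merge at e8 (invoked 14): VC(e6)=(0, 3), own-thread bump on W1 → (0, 4)
merge at e3 (invoked 5): VC(e1)=(1, 0), VC(e4)=(0, 2), own-thread bump on W0 → (2, 2)
merge at e5 (invoked 9): VC(e3)=(2, 2), VC(e4)=(0, 2), own-thread bump on W0 → (3, 2)
merge at e7 (invoked 13): VC(e5)=(3, 2), own-thread bump on W0 → (4, 2)
merge at e9 (invoked 16): VC(e7)=(4, 2), own-thread bump on W0 → (5, 2)
target: VC(e2) = (0, 1)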